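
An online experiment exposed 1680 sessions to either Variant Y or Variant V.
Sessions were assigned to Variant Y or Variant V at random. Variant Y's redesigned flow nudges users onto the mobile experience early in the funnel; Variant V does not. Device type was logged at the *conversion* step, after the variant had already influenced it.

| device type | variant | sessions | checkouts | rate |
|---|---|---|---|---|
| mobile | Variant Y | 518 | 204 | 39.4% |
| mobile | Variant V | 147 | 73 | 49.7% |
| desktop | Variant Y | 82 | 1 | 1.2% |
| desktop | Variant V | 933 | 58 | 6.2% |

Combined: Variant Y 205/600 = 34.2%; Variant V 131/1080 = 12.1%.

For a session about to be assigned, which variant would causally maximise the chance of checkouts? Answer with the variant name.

Variant Y

Stratifying would compare variants among sessions the variants themselves sorted into device type groups — a form of selection on an intermediate. The unconditioned pooled rates give the total causal effect.
Pooled: Variant Y 34.2% vs Variant V 12.1%; Variant Y is higher overall.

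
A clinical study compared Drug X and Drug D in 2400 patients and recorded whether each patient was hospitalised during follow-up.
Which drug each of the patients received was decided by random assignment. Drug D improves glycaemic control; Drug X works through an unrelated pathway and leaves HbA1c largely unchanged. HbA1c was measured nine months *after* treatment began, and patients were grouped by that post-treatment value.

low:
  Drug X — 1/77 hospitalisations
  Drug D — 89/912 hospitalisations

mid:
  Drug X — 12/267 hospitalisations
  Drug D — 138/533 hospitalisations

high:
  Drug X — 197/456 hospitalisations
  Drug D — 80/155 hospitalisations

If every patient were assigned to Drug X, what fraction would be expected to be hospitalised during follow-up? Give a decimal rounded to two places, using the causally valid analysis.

The stratified and pooled comparisons disagree (Drug X wins within each HbA1c; Drug D wins overall), so the answer turns on the causal role of HbA1c.
Stratifying would compare drugs among patients the drugs themselves sorted into HbA1c groups — a form of selection on an intermediate. The unconditioned pooled rates give the total causal effect.
So P(outcome | do(Drug X)) is just the pooled rate for Drug X: 210/800 = 0.263.

0.26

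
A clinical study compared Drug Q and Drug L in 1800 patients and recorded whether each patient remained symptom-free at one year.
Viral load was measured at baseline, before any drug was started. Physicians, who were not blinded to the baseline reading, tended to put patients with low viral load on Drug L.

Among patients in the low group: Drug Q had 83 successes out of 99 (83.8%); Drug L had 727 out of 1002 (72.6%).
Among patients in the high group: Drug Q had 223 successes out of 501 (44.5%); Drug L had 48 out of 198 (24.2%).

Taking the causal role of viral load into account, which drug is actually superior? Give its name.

Drug Q

The viral load-specific comparison favours Drug Q throughout, but the pooled figures favour Drug L. The question is whether to condition on viral load.
Nothing the drug does changes viral load; the imbalance is an allocation artefact. With viral load also predicting the outcome, the pooled figure is confounded, and the within-stratum comparison is the causal one.
Within each level — low: 83.8% vs 72.6%; high: 44.5% vs 24.2% — Drug Q is higher every time.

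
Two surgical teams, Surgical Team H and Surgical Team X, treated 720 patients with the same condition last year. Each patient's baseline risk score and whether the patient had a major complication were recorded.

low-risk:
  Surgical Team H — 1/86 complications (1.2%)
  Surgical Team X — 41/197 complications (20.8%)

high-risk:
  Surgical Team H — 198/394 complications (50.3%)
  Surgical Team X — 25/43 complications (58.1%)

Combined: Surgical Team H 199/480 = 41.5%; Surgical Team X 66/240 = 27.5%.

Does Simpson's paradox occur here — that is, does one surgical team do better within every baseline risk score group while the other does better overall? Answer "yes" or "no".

yes

Within each baseline risk score level (low-risk 1.2% vs 20.8%; high-risk 50.3% vs 58.1%), Surgical Team H has the lower rate every time. Pooled: 41.5% vs 27.5% — Surgical Team X has the lower rate overall. The two comparisons disagree.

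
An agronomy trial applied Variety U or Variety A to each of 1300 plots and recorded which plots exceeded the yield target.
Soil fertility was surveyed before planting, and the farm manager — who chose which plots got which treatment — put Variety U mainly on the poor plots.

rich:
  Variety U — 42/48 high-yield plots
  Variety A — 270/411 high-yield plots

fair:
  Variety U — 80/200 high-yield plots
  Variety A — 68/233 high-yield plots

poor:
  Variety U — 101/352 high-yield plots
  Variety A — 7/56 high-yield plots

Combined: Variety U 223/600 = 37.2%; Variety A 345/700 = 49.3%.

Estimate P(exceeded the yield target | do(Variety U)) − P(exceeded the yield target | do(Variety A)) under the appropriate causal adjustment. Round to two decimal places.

Here soil fertility is a common cause — it drives both which variety a case falls under and the outcome. The crude comparison mixes populations; the stratum-specific rates are the causally relevant ones.
Adjusting over the population distribution of soil fertility: 0.353·(0.875−0.657) + 0.333·(0.400−0.292) + 0.314·(0.287−0.125) = +0.164.

+0.16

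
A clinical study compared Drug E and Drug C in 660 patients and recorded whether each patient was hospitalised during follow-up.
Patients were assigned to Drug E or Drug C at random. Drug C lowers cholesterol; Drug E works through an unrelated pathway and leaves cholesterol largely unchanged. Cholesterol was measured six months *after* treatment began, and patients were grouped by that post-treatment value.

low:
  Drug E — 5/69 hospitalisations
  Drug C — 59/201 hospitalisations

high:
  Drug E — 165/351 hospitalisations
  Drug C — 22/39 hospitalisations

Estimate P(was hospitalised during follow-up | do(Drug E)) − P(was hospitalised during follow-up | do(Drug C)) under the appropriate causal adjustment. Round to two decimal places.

Cholesterol here is a post-treatment variable shaped by the drug; conditioning on it would introduce bias rather than remove it. The overall comparison is the causal one.
The causal difference is the pooled difference: 0.405 − 0.338 = +0.067.

+0.07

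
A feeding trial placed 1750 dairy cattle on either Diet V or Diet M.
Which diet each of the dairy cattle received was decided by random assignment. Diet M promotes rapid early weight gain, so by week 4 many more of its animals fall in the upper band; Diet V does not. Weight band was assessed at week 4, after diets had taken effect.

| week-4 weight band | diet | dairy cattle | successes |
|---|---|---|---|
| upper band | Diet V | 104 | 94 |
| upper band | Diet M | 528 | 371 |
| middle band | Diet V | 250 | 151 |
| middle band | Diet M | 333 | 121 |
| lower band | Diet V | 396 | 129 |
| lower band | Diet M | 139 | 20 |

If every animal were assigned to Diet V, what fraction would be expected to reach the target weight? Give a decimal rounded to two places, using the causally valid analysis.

Week-4 weight band is recorded after the diet and is itself shifted by it — it sits on the causal path from diet to outcome. Conditioning on a mediator would strip out part of the effect we want; the pooled comparison gives the total causal effect.
So P(outcome | do(Diet V)) is just the pooled rate for Diet V: 374/750 = 0.499.

0.50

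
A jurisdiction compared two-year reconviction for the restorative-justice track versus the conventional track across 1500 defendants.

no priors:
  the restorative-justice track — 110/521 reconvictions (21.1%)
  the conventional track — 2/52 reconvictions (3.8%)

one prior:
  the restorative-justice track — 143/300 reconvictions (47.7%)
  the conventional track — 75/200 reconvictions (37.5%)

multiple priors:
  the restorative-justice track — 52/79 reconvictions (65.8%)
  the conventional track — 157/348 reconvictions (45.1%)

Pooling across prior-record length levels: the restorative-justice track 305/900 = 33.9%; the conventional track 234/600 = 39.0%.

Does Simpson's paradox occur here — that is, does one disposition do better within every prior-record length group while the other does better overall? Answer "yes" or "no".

Within each prior-record length level (no priors 21.1% vs 3.8%; one prior 47.7% vs 37.5%; multiple priors 65.8% vs 45.1%), the conventional track has the lower rate every time. Pooled: 33.9% vs 39.0% — the restorative-justice track has the lower rate overall. The two comparisons disagree.

yes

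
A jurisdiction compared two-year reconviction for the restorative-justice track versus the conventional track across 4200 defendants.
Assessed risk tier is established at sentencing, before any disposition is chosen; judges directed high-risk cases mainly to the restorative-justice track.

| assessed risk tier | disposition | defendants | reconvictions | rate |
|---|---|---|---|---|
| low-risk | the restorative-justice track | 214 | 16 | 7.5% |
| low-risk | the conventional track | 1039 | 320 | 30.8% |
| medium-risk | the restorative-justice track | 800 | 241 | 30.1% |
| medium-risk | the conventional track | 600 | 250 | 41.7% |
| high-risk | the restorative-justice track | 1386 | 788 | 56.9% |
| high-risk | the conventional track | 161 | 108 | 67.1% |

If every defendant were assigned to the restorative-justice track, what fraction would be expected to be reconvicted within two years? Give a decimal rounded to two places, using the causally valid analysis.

Assessed risk tier differs across dispositions for reasons unrelated to any effect of the disposition itself, and it separately predicts the outcome — a classic confounder. We must compare within assessed risk tier levels.
Standardising the restorative-justice track to the population assessed risk tier mix: 0.298·16/214 + 0.333·241/800 + 0.368·788/1386 = 0.332.

0.33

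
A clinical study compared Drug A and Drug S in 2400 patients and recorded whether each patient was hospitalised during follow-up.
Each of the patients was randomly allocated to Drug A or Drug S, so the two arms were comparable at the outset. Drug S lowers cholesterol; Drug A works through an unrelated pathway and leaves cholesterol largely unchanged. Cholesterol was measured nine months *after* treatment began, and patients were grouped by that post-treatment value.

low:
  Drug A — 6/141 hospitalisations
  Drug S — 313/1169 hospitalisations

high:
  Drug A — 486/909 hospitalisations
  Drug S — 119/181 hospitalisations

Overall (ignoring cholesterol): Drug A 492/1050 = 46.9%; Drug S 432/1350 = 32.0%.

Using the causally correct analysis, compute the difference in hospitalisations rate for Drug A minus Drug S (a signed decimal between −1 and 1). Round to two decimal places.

+0.15

The cholesterol-specific comparison favours Drug A throughout, but the pooled figures favour Drug S. The question is whether to condition on cholesterol.
Cholesterol is downstream of the drug. One should not condition on a consequence of treatment, so the overall rates are the right comparison.
The causal difference is the pooled difference: 0.469 − 0.320 = +0.149.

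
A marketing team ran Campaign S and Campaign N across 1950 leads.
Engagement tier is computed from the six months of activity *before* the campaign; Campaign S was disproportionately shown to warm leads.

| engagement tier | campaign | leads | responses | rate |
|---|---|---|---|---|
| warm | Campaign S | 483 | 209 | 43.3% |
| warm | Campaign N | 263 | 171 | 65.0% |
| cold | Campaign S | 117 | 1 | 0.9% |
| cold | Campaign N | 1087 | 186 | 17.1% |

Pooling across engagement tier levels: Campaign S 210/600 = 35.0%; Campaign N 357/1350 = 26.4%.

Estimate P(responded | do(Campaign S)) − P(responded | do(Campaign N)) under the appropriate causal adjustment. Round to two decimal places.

-0.18

Nothing the campaign does changes engagement tier; the imbalance is an allocation artefact. With engagement tier also predicting the outcome, the pooled figure is confounded, and the within-stratum comparison is the causal one.
Adjusting over the population distribution of engagement tier: 0.383·(0.433−0.650) + 0.617·(0.009−0.171) = -0.184.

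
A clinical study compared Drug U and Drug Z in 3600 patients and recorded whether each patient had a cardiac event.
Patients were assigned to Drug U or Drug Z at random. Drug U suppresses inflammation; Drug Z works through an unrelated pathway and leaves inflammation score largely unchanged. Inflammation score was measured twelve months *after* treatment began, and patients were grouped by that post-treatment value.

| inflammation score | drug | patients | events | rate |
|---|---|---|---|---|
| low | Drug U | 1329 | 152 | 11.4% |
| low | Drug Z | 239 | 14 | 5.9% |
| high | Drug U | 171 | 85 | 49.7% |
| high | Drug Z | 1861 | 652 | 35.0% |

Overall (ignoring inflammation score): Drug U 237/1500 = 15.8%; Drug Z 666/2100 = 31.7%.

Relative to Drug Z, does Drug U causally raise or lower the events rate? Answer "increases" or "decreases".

decreases

Stratifying would compare drugs among patients the drugs themselves sorted into inflammation score groups — a form of selection on an intermediate. The unconditioned pooled rates give the total causal effect.
Pooled: Drug U 15.8% vs Drug Z 31.7%; Drug U is lower overall.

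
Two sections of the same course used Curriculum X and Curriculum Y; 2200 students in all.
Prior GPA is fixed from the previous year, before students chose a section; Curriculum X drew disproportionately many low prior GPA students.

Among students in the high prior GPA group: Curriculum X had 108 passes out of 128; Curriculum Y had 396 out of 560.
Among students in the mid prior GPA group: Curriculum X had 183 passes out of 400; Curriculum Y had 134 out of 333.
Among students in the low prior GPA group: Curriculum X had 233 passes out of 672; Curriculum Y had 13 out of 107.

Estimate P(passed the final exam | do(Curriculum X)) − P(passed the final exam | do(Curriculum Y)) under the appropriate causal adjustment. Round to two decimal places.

Within every prior GPA band level Curriculum X has the higher rate, yet pooled Curriculum Y does — Simpson's reversal.
Prior GPA band satisfies the back-door criterion: it is not a descendant of the teaching method, and it blocks the spurious path from teaching method to outcome. Adjusting for it (i.e., using the within-prior GPA band rates) gives the causal effect.
Adjusting over the population distribution of prior GPA band: 0.313·(0.844−0.707) + 0.333·(0.458−0.402) + 0.354·(0.347−0.121) = +0.141.

+0.14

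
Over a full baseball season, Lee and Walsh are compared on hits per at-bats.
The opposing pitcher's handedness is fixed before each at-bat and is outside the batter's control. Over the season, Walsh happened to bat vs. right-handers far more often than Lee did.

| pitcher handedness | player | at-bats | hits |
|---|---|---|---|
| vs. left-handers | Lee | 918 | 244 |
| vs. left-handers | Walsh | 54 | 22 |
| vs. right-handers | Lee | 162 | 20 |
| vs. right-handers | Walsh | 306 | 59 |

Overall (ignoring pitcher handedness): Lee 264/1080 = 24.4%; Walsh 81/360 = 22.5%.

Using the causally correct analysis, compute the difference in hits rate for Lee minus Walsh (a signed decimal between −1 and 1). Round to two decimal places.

-0.12

Pitcher handedness differs across players for reasons unrelated to any effect of the player itself, and it separately predicts the outcome — a classic confounder. We must compare within pitcher handedness levels.
Adjusting over the population distribution of pitcher handedness: 0.675·(0.266−0.407) + 0.325·(0.123−0.193) = -0.118.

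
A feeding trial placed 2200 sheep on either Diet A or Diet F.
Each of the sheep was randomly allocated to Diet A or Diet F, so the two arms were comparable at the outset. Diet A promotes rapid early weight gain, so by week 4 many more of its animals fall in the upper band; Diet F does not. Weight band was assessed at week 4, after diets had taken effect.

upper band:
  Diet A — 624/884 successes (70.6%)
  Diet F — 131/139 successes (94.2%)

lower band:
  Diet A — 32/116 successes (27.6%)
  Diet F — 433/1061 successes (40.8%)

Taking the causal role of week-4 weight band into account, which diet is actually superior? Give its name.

Diet A

Week-4 weight band is downstream of the diet. One should not condition on a consequence of treatment, so the overall rates are the right comparison.
Pooled: Diet A 65.6% vs Diet F 47.0%; Diet A is higher overall.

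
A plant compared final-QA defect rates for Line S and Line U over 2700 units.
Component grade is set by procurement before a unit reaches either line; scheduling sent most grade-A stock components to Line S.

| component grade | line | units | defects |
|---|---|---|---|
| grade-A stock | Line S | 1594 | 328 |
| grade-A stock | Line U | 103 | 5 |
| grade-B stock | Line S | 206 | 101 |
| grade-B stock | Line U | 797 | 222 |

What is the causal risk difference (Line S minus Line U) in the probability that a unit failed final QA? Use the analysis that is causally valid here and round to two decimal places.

Within every component grade level Line U has the lower rate, yet pooled Line S does — Simpson's reversal.
Here component grade is a common cause — it drives both which line a case falls under and the outcome. The crude comparison mixes populations; the stratum-specific rates are the causally relevant ones.
Adjusting over the population distribution of component grade: 0.629·(0.206−0.049) + 0.371·(0.490−0.279) = +0.177.

+0.18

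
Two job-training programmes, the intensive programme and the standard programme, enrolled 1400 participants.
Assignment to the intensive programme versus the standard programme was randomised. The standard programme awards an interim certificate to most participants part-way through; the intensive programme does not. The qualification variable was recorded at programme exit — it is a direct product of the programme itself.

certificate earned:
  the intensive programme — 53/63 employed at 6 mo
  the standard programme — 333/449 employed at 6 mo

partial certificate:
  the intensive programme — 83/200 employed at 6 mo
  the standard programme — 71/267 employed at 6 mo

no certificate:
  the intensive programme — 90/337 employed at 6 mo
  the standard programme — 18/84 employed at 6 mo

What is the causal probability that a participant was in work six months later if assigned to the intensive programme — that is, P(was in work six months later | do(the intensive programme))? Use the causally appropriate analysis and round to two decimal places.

0.38

the intensive programme is higher inside every qualification attained during the programme stratum but the standard programme is higher in aggregate. Whether to stratify depends on how qualification attained during the programme relates to the programme.
Qualification attained during the programme here is a post-treatment variable shaped by the programme; conditioning on it would introduce bias rather than remove it. The overall comparison is the causal one.
So P(outcome | do(the intensive programme)) is just the pooled rate for the intensive programme: 226/600 = 0.377.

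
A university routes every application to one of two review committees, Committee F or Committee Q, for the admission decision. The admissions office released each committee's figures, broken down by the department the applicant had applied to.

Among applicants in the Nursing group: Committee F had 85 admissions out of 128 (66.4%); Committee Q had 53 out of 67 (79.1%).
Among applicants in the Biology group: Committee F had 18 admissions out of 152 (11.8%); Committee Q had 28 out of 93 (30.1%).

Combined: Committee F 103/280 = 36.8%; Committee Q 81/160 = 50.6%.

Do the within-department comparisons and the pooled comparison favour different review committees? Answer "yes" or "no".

Within each department level (Nursing 66.4% vs 79.1%; Biology 11.8% vs 30.1%), Committee Q has the higher rate every time. Pooled: 36.8% vs 50.6% — Committee Q has the higher rate overall. They agree.

no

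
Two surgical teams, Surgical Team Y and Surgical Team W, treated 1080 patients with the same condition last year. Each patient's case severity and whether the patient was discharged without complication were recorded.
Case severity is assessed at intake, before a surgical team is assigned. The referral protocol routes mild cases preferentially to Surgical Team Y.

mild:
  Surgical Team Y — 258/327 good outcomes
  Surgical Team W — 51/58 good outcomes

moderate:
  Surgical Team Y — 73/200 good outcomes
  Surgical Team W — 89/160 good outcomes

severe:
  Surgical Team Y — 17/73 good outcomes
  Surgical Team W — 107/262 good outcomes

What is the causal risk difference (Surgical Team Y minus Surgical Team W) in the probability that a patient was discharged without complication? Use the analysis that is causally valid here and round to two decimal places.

-0.15

The imbalance in case severity arose from how patients were allocated, not from anything the surgical team did; and case severity independently affects the outcome. The pooled gap is confounded — condition on case severity.
Adjusting over the population distribution of case severity: 0.356·(0.789−0.879) + 0.333·(0.365−0.556) + 0.310·(0.233−0.408) = -0.150.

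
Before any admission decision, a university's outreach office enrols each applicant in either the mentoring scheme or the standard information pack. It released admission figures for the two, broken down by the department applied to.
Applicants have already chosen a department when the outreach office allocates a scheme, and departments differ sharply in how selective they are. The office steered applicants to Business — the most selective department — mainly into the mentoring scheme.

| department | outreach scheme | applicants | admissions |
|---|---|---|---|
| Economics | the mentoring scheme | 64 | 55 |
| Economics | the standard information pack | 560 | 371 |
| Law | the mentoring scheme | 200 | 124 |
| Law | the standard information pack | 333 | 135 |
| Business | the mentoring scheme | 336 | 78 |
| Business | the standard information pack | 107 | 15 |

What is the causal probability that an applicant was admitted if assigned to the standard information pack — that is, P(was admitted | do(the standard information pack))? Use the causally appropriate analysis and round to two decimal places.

0.43

Nothing the outreach scheme does changes department; the imbalance is an allocation artefact. With department also predicting the outcome, the pooled figure is confounded, and the within-stratum comparison is the causal one.
Standardising the standard information pack to the population department mix: 0.390·371/560 + 0.333·135/333 + 0.277·15/107 = 0.432.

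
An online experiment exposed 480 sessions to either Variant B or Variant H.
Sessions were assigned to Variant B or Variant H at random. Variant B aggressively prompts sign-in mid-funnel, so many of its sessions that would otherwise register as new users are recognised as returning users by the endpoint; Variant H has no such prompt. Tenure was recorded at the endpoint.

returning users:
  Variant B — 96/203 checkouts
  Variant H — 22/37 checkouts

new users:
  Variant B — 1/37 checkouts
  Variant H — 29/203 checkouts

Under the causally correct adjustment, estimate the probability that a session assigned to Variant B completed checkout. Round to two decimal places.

The user tenure-specific comparison favours Variant H throughout, but the pooled figures favour Variant B. The question is whether to condition on user tenure.
User tenure is downstream of the variant. One should not condition on a consequence of treatment, so the overall rates are the right comparison.
So P(outcome | do(Variant B)) is just the pooled rate for Variant B: 97/240 = 0.404.

0.40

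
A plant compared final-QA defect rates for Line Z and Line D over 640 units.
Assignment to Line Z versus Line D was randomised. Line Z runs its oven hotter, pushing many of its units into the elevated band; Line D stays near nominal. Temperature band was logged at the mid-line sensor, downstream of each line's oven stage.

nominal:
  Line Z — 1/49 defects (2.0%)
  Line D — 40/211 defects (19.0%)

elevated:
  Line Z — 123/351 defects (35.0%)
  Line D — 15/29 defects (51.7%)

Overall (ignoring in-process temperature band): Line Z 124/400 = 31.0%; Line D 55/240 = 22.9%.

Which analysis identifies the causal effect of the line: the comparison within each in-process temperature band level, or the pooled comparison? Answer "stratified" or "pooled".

pooled

The stratified and pooled comparisons disagree (Line Z wins within each in-process temperature band; Line D wins overall), so the answer turns on the causal role of in-process temperature band.
In-process temperature band lies on the pathway line → in-process temperature band → outcome, so adjusting for it blocks the indirect effect. For the total causal effect of line, use the unadjusted pooled rates.
Pooled: Line Z 31.0% vs Line D 22.9%; Line D is lower overall.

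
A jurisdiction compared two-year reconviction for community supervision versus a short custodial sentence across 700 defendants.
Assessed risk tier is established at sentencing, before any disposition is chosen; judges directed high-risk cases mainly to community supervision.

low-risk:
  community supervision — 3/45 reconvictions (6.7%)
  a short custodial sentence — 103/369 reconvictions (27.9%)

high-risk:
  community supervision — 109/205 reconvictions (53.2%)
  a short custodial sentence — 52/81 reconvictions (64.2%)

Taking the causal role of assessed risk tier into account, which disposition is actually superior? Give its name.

The assessed risk tier-specific comparison favours community supervision throughout, but the pooled figures favour a short custodial sentence. The question is whether to condition on assessed risk tier.
Nothing the disposition does changes assessed risk tier; the imbalance is an allocation artefact. With assessed risk tier also predicting the outcome, the pooled figure is confounded, and the within-stratum comparison is the causal one.
Within each level — low-risk: 6.7% vs 27.9%; high-risk: 53.2% vs 64.2% — community supervision is lower every time.

community supervision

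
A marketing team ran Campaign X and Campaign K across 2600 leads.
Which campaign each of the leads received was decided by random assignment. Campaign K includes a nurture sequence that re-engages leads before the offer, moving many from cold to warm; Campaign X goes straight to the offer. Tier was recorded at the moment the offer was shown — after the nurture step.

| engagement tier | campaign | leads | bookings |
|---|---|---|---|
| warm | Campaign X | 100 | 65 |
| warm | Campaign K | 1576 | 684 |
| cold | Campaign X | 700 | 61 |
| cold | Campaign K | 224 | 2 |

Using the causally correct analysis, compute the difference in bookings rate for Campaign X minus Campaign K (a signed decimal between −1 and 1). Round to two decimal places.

-0.22

Within every engagement tier level Campaign X has the higher rate, yet pooled Campaign K does — Simpson's reversal.
Engagement tier is downstream of the campaign. One should not condition on a consequence of treatment, so the overall rates are the right comparison.
The causal difference is the pooled difference: 0.158 − 0.381 = -0.224.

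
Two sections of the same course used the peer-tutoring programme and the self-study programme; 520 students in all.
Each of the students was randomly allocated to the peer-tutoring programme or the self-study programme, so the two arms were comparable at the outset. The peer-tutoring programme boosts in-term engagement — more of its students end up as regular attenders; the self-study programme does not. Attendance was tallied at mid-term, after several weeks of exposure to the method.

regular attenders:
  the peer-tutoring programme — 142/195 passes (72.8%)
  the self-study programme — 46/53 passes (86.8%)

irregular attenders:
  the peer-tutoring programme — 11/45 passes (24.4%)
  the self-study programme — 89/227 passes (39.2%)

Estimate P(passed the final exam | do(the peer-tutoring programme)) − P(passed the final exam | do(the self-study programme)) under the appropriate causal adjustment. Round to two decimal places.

the self-study programme is higher inside every mid-term attendance stratum but the peer-tutoring programme is higher in aggregate. Whether to stratify depends on how mid-term attendance relates to the teaching method.
Mid-term attendance here is a post-treatment variable shaped by the teaching method; conditioning on it would introduce bias rather than remove it. The overall comparison is the causal one.
The causal difference is the pooled difference: 0.637 − 0.482 = +0.155.

+0.16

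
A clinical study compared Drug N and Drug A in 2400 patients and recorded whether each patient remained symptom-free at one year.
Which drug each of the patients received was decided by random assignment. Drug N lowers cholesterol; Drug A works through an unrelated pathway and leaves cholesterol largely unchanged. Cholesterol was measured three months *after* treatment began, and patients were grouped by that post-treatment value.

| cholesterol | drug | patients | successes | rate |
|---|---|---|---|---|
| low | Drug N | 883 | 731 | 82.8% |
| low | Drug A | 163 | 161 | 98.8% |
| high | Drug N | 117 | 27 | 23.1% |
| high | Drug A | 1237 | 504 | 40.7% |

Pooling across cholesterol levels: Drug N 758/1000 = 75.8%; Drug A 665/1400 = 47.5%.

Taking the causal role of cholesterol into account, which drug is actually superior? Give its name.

Drug N

Drug A is higher inside every cholesterol stratum but Drug N is higher in aggregate. Whether to stratify depends on how cholesterol relates to the drug.
Because the drug influences cholesterol, cholesterol is a post-treatment mediator, not a confounder. Stratifying on it would bias the estimate; the causal effect is the crude pooled difference.
Pooled: Drug N 75.8% vs Drug A 47.5%; Drug N is higher overall.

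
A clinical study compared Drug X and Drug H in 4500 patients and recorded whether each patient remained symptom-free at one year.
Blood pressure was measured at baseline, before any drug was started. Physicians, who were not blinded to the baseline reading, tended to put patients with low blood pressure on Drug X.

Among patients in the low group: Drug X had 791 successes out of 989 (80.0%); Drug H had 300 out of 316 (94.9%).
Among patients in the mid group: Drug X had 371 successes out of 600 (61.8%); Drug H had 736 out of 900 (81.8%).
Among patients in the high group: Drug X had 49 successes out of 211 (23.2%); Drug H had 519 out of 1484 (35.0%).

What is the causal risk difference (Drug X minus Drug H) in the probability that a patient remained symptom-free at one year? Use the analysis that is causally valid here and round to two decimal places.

-0.15

Since blood pressure is a pre-existing factor (not a product of the drug) and it affects the outcome on its own, it is a confounder. The stratified rates, not the pooled rate, identify the causal effect.
Adjusting over the population distribution of blood pressure: 0.290·(0.800−0.949) + 0.333·(0.618−0.818) + 0.377·(0.232−0.350) = -0.154.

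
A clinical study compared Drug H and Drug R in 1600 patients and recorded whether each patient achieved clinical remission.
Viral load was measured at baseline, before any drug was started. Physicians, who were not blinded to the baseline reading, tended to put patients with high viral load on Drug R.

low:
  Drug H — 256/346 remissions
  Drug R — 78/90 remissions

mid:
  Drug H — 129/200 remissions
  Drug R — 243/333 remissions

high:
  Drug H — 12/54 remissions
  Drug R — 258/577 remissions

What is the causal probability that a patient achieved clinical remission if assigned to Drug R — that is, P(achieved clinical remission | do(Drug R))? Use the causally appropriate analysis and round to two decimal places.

The imbalance in viral load arose from how patients were allocated, not from anything the drug did; and viral load independently affects the outcome. The pooled gap is confounded — condition on viral load.
Standardising Drug R to the population viral load mix: 0.273·78/90 + 0.333·243/333 + 0.394·258/577 = 0.656.

0.66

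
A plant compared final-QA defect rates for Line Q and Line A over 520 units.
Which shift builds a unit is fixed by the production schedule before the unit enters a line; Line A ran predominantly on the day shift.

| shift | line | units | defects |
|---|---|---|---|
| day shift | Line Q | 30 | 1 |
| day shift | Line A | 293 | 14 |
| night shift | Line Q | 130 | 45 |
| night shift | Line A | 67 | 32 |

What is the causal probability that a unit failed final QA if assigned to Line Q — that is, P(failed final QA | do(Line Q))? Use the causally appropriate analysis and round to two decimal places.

0.15

Line Q is lower inside every shift stratum but Line A is lower in aggregate. Whether to stratify depends on how shift relates to the line.
Shift differs across lines for reasons unrelated to any effect of the line itself, and it separately predicts the outcome — a classic confounder. We must compare within shift levels.
Standardising Line Q to the population shift mix: 0.621·1/30 + 0.379·45/130 = 0.152.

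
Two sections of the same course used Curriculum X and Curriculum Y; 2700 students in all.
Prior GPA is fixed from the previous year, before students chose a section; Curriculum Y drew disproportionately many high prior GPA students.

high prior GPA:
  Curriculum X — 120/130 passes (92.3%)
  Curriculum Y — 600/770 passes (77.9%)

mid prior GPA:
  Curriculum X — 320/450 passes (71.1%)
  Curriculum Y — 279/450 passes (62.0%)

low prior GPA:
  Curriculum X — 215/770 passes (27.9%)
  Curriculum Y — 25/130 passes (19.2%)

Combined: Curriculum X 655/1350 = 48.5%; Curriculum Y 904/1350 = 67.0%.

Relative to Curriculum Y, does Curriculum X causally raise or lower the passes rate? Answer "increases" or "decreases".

increases

Here prior GPA band is a common cause — it drives both which teaching method a case falls under and the outcome. The crude comparison mixes populations; the stratum-specific rates are the causally relevant ones.
Within each level — high prior GPA: 92.3% vs 77.9%; mid prior GPA: 71.1% vs 62.0%; low prior GPA: 27.9% vs 19.2% — Curriculum X is higher every time.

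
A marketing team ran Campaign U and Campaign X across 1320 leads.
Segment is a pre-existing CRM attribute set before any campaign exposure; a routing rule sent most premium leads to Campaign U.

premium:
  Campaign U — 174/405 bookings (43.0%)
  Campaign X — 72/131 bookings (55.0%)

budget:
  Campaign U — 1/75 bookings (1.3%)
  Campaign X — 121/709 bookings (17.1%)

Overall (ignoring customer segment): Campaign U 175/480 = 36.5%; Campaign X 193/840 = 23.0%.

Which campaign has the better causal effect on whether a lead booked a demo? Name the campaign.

Campaign X

Customer segment differs across campaigns for reasons unrelated to any effect of the campaign itself, and it separately predicts the outcome — a classic confounder. We must compare within customer segment levels.
Within each level — premium: 43.0% vs 55.0%; budget: 1.3% vs 17.1% — Campaign X is higher every time.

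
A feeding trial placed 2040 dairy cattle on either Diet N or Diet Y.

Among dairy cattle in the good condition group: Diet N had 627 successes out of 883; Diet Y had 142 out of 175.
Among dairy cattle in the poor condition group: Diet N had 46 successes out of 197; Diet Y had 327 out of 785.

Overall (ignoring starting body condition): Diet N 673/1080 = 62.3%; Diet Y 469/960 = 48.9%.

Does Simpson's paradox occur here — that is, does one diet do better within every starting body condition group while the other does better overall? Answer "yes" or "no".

Within each starting body condition level (good condition 71.0% vs 81.1%; poor condition 23.4% vs 41.7%), Diet Y has the higher rate every time. Pooled: 62.3% vs 48.9% — Diet N has the higher rate overall. The two comparisons disagree.

yes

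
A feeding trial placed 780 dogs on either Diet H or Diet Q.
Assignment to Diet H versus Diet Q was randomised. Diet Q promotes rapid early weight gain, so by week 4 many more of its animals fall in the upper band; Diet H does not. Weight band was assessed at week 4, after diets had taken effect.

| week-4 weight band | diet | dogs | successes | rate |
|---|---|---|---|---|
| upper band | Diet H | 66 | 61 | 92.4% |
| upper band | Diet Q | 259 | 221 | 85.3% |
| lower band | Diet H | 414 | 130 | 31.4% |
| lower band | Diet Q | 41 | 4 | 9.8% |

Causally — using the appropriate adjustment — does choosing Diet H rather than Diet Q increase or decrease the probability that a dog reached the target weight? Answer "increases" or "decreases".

Because the diet influences week-4 weight band, week-4 weight band is a post-treatment mediator, not a confounder. Stratifying on it would bias the estimate; the causal effect is the crude pooled difference.
Pooled: Diet H 39.8% vs Diet Q 75.0%; Diet Q is higher overall.

decreases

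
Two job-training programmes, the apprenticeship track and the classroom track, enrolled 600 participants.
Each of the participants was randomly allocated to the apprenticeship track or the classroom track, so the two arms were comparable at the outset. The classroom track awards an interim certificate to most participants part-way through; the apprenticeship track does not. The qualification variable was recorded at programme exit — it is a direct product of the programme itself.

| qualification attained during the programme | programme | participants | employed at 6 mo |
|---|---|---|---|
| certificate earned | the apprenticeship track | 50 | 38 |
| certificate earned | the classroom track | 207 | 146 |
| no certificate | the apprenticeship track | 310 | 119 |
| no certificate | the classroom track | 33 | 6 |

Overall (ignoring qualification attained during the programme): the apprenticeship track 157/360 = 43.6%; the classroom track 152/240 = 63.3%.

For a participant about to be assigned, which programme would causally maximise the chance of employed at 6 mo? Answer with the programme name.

Qualification attained during the programme is recorded after the programme and is itself shifted by it — it sits on the causal path from programme to outcome. Conditioning on a mediator would strip out part of the effect we want; the pooled comparison gives the total causal effect.
Pooled: the apprenticeship track 43.6% vs the classroom track 63.3%; the classroom track is higher overall.

the classroom track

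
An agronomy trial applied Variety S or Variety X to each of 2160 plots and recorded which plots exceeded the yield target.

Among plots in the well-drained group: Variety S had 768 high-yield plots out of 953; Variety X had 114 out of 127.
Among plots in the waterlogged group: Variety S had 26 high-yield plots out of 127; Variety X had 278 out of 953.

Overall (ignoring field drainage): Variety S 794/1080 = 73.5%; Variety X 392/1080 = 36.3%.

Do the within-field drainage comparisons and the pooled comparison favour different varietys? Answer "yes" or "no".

Within each field drainage level (well-drained 80.6% vs 89.8%; waterlogged 20.5% vs 29.2%), Variety X has the higher rate every time. Pooled: 73.5% vs 36.3% — Variety S has the higher rate overall. The two comparisons disagree.

yes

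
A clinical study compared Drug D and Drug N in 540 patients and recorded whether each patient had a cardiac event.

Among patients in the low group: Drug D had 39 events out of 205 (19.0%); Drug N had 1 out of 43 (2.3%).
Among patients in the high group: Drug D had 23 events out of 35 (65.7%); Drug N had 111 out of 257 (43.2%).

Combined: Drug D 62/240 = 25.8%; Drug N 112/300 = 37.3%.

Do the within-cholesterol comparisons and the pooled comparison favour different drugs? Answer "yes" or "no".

Within each cholesterol level (low 19.0% vs 2.3%; high 65.7% vs 43.2%), Drug N has the lower rate every time. Pooled: 25.8% vs 37.3% — Drug D has the lower rate overall. The two comparisons disagree.

yes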